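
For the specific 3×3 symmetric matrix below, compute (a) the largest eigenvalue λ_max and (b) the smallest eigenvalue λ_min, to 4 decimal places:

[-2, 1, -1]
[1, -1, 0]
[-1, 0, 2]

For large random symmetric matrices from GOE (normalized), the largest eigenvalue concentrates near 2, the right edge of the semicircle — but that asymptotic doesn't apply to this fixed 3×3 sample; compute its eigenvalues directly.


Since M is real symmetric, all three eigenvalues are real; they are the roots of det(λI − M) = λ³ − (tr M) λ² + s λ − det M, where s is the sum of the principal 2×2 minors.
tr M = -2 + (-1) + 2 = -1.
s = ((-2)·(-1) − 1²) + ((-2)·2 − (-1)²) + ((-1)·2 − 0²) = 1 + (-5) + (-2) = -6.
det M (expand along row 1) = (-2)·(-2) − 1·2 + (-1)·(-1) = 3.
Characteristic polynomial: λ³ + λ² − 6λ − 3 = 0.
Substitute λ = y + (tr M)/3 = y − 0.333333 to remove the quadratic term: y³ + p·y + q = 0 with p = s − (tr M)²/3 = -6.333333 and q = −2(tr M)³/27 + (tr M)·s/3 − det M = -0.925926.
Three real roots ⇒ use the trigonometric (Viète) form: r = 2√(−p/3) = 2.905933, φ = arccos(3q/(p·r)) = arccos(0.150931) = 1.419286 rad.
y_k = r·cos(φ/3 − 2πk/3) for k = 0, 1, 2 gives y = 2.586751, -0.146697, -2.440054.
λ_k = y_k − 0.333333 gives λ = 2.2534, -0.4800, -2.7734 (check: the sum is -1.0000 = tr M).

Hence λ_max = 2.2534 and λ_min = -2.7734.


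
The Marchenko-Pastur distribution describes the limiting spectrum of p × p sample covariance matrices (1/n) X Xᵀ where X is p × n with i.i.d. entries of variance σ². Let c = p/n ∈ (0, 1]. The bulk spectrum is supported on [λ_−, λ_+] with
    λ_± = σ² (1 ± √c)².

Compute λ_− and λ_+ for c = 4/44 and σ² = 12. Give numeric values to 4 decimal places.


c = 4/44 = 0.090909; √c = 0.301511.
λ_− = σ² (1 − √c)² = 12 · (1 − 0.301511)² = 12 · (0.698489)² = 5.854637.
λ_+ = σ² (1 + √c)² = 12 · (1 + 0.301511)² = 12 · (1.301511)² = 20.327181.

Rounded to 4 decimal places: λ_− ≈ 5.8546, λ_+ ≈ 20.3272.


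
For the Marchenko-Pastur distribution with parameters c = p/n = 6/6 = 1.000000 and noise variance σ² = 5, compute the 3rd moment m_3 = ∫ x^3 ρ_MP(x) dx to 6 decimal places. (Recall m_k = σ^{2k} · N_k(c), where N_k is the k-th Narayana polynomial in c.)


E[X³] = σ⁶ (1 + 3c + c²) (third MP moment). With σ² = 5 (so σ⁶ = 125) and c = 6/6 = 1.000000: E[X³] = 125 · (1 + 3·1.000000 + (1.000000)²) = 125 · 5.000000.

So E[X^3] = 625.000000.


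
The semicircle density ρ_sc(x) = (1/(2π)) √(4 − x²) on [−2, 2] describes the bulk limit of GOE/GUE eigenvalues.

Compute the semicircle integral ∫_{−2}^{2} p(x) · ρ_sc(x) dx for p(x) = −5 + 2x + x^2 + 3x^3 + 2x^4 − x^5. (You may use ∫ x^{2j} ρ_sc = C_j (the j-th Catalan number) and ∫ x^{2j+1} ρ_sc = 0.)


Write p(x) = Σ a_i x^i, split into monomials and integrate each against ρ_sc separately.
Using ∫ x^{2j} ρ_sc = C_j = (1/(j+1)) C(2j, j) (Catalan numbers) and ∫ x^{2j+1} ρ_sc = 0 (odd monomials vanish by symmetry):
  i = 0 (even): a_0 · C_{0} = -5 · 1 = -5
  i = 1 (odd): ∫ x^1 ρ_sc = 0 (vanishes)
  i = 2 (even): a_2 · C_{1} = 1 · 1 = 1
  i = 3 (odd): ∫ x^3 ρ_sc = 0 (vanishes)
  i = 4 (even): a_4 · C_{2} = 2 · 2 = 4
  i = 5 (odd): ∫ x^5 ρ_sc = 0 (vanishes)

Summing the contributions: ∫_{−2}^{2} p(x) ρ_sc(x) dx = (-5) + 1 + 4 = 0.


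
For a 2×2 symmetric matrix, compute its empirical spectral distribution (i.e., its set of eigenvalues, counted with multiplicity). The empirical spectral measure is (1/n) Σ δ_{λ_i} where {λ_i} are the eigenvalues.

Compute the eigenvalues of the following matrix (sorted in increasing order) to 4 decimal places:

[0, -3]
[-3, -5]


Since M is real symmetric, both eigenvalues are real; they are the roots of det(λI − M) = λ² − (tr M) λ + det M.
tr M = 0 + (-5) = -5.
det M = 0·(-5) − (-3)² = 0 − 9 = -9.
Characteristic polynomial: λ² + 5λ − 9 = 0.
Discriminant Δ = (tr M)² − 4·det M = 25 − (-36) = 61; √Δ = 7.810250.
λ = (tr M ± √Δ)/2 = (-5 ± 7.810250)/2, giving (tr M − √Δ)/2 = -6.4051 and (tr M + √Δ)/2 = 1.4051.

Eigenvalues sorted in increasing order: [-6.4051, 1.4051].


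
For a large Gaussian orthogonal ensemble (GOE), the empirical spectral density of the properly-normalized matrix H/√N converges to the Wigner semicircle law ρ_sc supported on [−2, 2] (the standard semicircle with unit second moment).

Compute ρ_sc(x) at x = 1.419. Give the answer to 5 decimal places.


ρ_sc(x) = (1/(2π)) √(4 − x²). With x = 1.419:
  4 − x² = 4 − (1.419)² = 4 − 2.013561 = 1.986439.
  √(4 − x²) = 1.409411.
  1/(2π) = 0.159155.
  ρ_sc(1.419) = 0.159155 · 1.409411 = 0.224315.

Rounded to 5 decimal places: ρ_sc(1.419) ≈ 0.22431.


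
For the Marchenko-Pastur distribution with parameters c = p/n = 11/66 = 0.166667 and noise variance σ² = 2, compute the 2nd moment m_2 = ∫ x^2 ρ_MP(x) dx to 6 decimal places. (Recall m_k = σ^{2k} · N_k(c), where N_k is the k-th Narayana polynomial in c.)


E[X²] = σ⁴ (1 + c) (second MP moment). With σ² = 2 (so σ⁴ = 4) and c = 11/66 = 0.166667: E[X²] = 4 · (1 + 0.166667) = 4 · 1.166667.

So E[X^2] = 4.666667.


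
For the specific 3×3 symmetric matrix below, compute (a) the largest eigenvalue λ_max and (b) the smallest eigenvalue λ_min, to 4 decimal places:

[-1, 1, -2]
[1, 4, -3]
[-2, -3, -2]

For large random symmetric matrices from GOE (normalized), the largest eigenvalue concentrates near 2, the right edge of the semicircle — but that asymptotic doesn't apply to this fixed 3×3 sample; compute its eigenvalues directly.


Since M is real symmetric, all three eigenvalues are real; they are the roots of det(λI − M) = λ³ − (tr M) λ² + s λ − det M, where s is the sum of the principal 2×2 minors.
tr M = -1 + 4 + (-2) = 1.
s = ((-1)·4 − 1²) + ((-1)·(-2) − (-2)²) + (4·(-2) − (-3)²) = -5 + (-2) + (-17) = -24.
det M (expand along row 1) = (-1)·(-17) − 1·(-8) + (-2)·5 = 15.
Characteristic polynomial: λ³ − λ² − 24λ − 15 = 0.
Substitute λ = y + (tr M)/3 = y + 0.333333 to remove the quadratic term: y³ + p·y + q = 0 with p = s − (tr M)²/3 = -24.333333 and q = −2(tr M)³/27 + (tr M)·s/3 − det M = -23.074074.
Three real roots ⇒ use the trigonometric (Viète) form: r = 2√(−p/3) = 5.696002, φ = arccos(3q/(p·r)) = arccos(0.499429) = 1.047857 rad.
y_k = r·cos(φ/3 − 2πk/3) for k = 0, 1, 2 gives y = 5.352063, -0.987868, -4.364195.
λ_k = y_k + 0.333333 gives λ = 5.6854, -0.6545, -4.0309 (check: the sum is 1.0000 = tr M).

Hence λ_max = 5.6854 and λ_min = -4.0309.


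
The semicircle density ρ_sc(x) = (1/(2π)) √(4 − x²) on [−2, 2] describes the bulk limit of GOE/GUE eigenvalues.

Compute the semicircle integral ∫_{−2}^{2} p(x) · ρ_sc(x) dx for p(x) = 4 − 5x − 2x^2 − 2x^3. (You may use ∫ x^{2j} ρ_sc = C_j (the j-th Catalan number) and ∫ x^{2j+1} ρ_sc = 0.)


Write p(x) = Σ a_i x^i, split into monomials and integrate each against ρ_sc separately.
Using ∫ x^{2j} ρ_sc = C_j = (1/(j+1)) C(2j, j) (Catalan numbers) and ∫ x^{2j+1} ρ_sc = 0 (odd monomials vanish by symmetry):
  i = 0 (even): a_0 · C_{0} = 4 · 1 = 4
  i = 1 (odd): ∫ x^1 ρ_sc = 0 (vanishes)
  i = 2 (even): a_2 · C_{1} = -2 · 1 = -2
  i = 3 (odd): ∫ x^3 ρ_sc = 0 (vanishes)

Summing the contributions: ∫_{−2}^{2} p(x) ρ_sc(x) dx = 4 + (-2) = 2.


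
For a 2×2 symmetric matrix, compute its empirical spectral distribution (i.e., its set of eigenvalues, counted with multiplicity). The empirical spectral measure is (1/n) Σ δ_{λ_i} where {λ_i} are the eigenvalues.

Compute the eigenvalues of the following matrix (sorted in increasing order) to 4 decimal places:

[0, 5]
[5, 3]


Since M is real symmetric, both eigenvalues are real; they are the roots of det(λI − M) = λ² − (tr M) λ + det M.
tr M = 0 + 3 = 3.
det M = 0·3 − 5² = 0 − 25 = -25.
Characteristic polynomial: λ² − 3λ − 25 = 0.
Discriminant Δ = (tr M)² − 4·det M = 9 − (-100) = 109; √Δ = 10.440307.
λ = (tr M ± √Δ)/2 = (3 ± 10.440307)/2, giving (tr M − √Δ)/2 = -3.7202 and (tr M + √Δ)/2 = 6.7202.

Eigenvalues sorted in increasing order: [-3.7202, 6.7202].


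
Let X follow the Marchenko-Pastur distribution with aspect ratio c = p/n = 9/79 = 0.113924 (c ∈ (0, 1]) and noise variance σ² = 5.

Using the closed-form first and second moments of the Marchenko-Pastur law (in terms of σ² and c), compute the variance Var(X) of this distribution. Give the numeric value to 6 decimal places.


Recall the MP moments m_1 = E[X] = σ² and m_2 = E[X²] = σ⁴ (1 + c).
m_1 = E[X] = σ² = 5, so m_1² = 25.
m_2 = E[X²] = σ⁴ (1 + c) = 25 · (1 + 0.113924) = 25 · 1.113924 = 27.848101.
(Note m_2 − m_1² simplifies to c · σ⁴ = 0.113924 · 25.)

Var(X) = m_2 − m_1² = 27.848101 − 25 = 2.848101.


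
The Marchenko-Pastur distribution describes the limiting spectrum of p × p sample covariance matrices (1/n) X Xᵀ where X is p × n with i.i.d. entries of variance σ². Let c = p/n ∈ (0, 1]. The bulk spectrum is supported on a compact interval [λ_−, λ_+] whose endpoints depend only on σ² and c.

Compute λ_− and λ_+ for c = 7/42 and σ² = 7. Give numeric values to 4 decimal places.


c = 7/42 = 0.166667; √c = 0.408248.
λ_− = σ² (1 − √c)² = 7 · (1 − 0.408248)² = 7 · (0.591752)² = 2.451191.
λ_+ = σ² (1 + √c)² = 7 · (1 + 0.408248)² = 7 · (1.408248)² = 13.882143.

Rounded to 4 decimal places: λ_− ≈ 2.4512, λ_+ ≈ 13.8821.


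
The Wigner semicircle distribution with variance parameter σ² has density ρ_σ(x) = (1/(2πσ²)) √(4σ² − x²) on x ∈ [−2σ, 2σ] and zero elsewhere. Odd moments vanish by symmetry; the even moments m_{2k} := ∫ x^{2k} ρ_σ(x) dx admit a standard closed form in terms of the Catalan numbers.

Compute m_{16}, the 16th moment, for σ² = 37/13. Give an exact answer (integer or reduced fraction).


By the scaled semicircle moment identity, m_{2k} = σ^{2k} · C_k with k = 8.
C_8 = (1/(k+1)) · C(2k, k) = (1/9) · C(16, 8) = (1/9) · 12870 = 1430.
σ^{2k} = (σ²)^k = (37/13)^8 = 3512479453921/815730721.

Therefore m_{16} = σ^{16} · C_8 = (3512479453921/815730721) · 1430 = 386372739931310/62748517.


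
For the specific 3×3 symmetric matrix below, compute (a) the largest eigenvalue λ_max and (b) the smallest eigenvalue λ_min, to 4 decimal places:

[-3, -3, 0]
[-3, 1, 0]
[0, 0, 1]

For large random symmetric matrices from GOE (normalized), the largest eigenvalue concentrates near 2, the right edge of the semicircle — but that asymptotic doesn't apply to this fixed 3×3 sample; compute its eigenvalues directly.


Since M is real symmetric, all three eigenvalues are real; they are the roots of det(λI − M) = λ³ − (tr M) λ² + s λ − det M, where s is the sum of the principal 2×2 minors.
tr M = -3 + 1 + 1 = -1.
s = ((-3)·1 − (-3)²) + ((-3)·1 − 0²) + (1·1 − 0²) = -12 + (-3) + 1 = -14.
det M (expand along row 1) = (-3)·1 − (-3)·(-3) + 0·0 = -12.
Characteristic polynomial: λ³ + λ² − 14λ + 12 = 0.
Substitute λ = y + (tr M)/3 = y − 0.333333 to remove the quadratic term: y³ + p·y + q = 0 with p = s − (tr M)²/3 = -14.333333 and q = −2(tr M)³/27 + (tr M)·s/3 − det M = 16.740741.
Three real roots ⇒ use the trigonometric (Viète) form: r = 2√(−p/3) = 4.371626, φ = arccos(3q/(p·r)) = arccos(-0.801504) = 2.500603 rad.
y_k = r·cos(φ/3 − 2πk/3) for k = 0, 1, 2 gives y = 2.938885, 1.333333, -4.272218.
λ_k = y_k − 0.333333 gives λ = 2.6056, 1.0000, -4.6056 (check: the sum is -1.0000 = tr M).

Hence λ_max = 2.6056 and λ_min = -4.6056.


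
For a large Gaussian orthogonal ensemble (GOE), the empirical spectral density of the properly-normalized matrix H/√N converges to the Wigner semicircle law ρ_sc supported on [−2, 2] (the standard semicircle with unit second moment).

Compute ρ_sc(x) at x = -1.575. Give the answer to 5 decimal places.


ρ_sc(x) = (1/(2π)) √(4 − x²). With x = -1.575:
  4 − x² = 4 − (-1.575)² = 4 − 2.480625 = 1.519375.
  √(4 − x²) = 1.232629.
  1/(2π) = 0.159155.
  ρ_sc(-1.575) = 0.159155 · 1.232629 = 0.196179.

Rounded to 5 decimal places: ρ_sc(-1.575) ≈ 0.19618.


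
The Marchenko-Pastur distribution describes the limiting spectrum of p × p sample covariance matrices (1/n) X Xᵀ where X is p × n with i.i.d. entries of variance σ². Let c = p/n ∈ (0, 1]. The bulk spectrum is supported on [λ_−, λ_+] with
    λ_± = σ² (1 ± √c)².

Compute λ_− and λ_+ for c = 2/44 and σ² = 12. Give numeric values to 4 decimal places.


c = 2/44 = 0.045455; √c = 0.213201.
λ_− = σ² (1 − √c)² = 12 · (1 − 0.213201)² = 12 · (0.786799)² = 7.428637.
λ_+ = σ² (1 + √c)² = 12 · (1 + 0.213201)² = 12 · (1.213201)² = 17.662272.

Rounded to 4 decimal places: λ_− ≈ 7.4286, λ_+ ≈ 17.6623.


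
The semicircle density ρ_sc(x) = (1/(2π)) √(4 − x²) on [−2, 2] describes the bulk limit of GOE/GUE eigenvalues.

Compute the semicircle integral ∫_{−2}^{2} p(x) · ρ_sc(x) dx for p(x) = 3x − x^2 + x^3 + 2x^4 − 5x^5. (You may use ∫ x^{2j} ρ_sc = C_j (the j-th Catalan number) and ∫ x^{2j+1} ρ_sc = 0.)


Write p(x) = Σ a_i x^i, split into monomials and integrate each against ρ_sc separately.
Using ∫ x^{2j} ρ_sc = C_j = (1/(j+1)) C(2j, j) (Catalan numbers) and ∫ x^{2j+1} ρ_sc = 0 (odd monomials vanish by symmetry):
  i = 1 (odd): ∫ x^1 ρ_sc = 0 (vanishes)
  i = 2 (even): a_2 · C_{1} = -1 · 1 = -1
  i = 3 (odd): ∫ x^3 ρ_sc = 0 (vanishes)
  i = 4 (even): a_4 · C_{2} = 2 · 2 = 4
  i = 5 (odd): ∫ x^5 ρ_sc = 0 (vanishes)

Summing the contributions: ∫_{−2}^{2} p(x) ρ_sc(x) dx = (-1) + 4 = 3.


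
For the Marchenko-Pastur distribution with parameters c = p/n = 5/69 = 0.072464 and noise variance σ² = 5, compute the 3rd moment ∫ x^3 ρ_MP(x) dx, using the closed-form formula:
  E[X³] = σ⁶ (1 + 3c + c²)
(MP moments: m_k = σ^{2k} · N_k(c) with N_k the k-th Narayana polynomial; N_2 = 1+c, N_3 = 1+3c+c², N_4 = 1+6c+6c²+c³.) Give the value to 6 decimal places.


E[X³] = σ⁶ (1 + 3c + c²) (third MP moment). With σ² = 5 (so σ⁶ = 125) and c = 5/69 = 0.072464: E[X³] = 125 · (1 + 3·0.072464 + (0.072464)²) = 125 · 1.222642.

So E[X^3] = 152.830288.


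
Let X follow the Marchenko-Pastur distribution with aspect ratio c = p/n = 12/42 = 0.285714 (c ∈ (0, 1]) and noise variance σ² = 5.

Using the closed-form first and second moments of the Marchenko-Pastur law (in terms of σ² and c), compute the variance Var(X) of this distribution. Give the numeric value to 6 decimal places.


Recall the MP moments m_1 = E[X] = σ² and m_2 = E[X²] = σ⁴ (1 + c).
m_1 = E[X] = σ² = 5, so m_1² = 25.
m_2 = E[X²] = σ⁴ (1 + c) = 25 · (1 + 0.285714) = 25 · 1.285714 = 32.142857.
(Note m_2 − m_1² simplifies to c · σ⁴ = 0.285714 · 25.)

Var(X) = m_2 − m_1² = 32.142857 − 25 = 7.142857.


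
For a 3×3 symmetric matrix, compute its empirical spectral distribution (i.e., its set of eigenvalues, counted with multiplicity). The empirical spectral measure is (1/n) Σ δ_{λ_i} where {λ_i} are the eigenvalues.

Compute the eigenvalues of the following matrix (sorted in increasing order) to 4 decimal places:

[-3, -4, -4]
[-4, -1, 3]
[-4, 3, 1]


Since M is real symmetric, all three eigenvalues are real; they are the roots of det(λI − M) = λ³ − (tr M) λ² + s λ − det M, where s is the sum of the principal 2×2 minors.
tr M = -3 + (-1) + 1 = -3.
s = ((-3)·(-1) − (-4)²) + ((-3)·1 − (-4)²) + ((-1)·1 − 3²) = -13 + (-19) + (-10) = -42.
det M (expand along row 1) = (-3)·(-10) − (-4)·8 + (-4)·(-16) = 126.
Characteristic polynomial: λ³ + 3λ² − 42λ − 126 = 0.
Substitute λ = y + (tr M)/3 = y − 1.000000 to remove the quadratic term: y³ + p·y + q = 0 with p = s − (tr M)²/3 = -45.000000 and q = −2(tr M)³/27 + (tr M)·s/3 − det M = -82.000000.
Three real roots ⇒ use the trigonometric (Viète) form: r = 2√(−p/3) = 7.745967, φ = arccos(3q/(p·r)) = arccos(0.705744) = 0.787324 rad.
y_k = r·cos(φ/3 − 2πk/3) for k = 0, 1, 2 gives y = 7.480741, -2.000000, -5.480741.
λ_k = y_k − 1.000000 gives λ = 6.4807, -3.0000, -6.4807 (check: the sum is -3.0000 = tr M).

Eigenvalues sorted in increasing order: [-6.4807, -3.0000, 6.4807].


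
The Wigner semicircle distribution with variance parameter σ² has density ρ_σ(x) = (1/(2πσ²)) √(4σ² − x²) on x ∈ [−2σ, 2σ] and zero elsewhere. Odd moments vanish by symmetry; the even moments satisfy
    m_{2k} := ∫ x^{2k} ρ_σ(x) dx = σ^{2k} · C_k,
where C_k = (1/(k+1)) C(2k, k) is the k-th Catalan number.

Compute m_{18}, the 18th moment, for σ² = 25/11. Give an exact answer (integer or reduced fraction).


By the scaled semicircle moment identity, m_{2k} = σ^{2k} · C_k with k = 9.
C_9 = (1/(k+1)) · C(2k, k) = (1/10) · C(18, 9) = (1/10) · 48620 = 4862.
σ^{2k} = (σ²)^k = (25/11)^9 = 3814697265625/2357947691.

Therefore m_{18} = σ^{18} · C_9 = (3814697265625/2357947691) · 4862 = 1686096191406250/214358881.


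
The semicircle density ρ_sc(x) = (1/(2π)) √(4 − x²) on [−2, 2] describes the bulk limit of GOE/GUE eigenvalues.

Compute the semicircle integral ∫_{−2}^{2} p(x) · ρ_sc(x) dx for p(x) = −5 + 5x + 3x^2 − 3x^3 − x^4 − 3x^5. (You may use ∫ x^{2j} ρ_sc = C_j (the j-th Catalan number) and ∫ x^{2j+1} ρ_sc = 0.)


Write p(x) = Σ a_i x^i, split into monomials and integrate each against ρ_sc separately.
Using ∫ x^{2j} ρ_sc = C_j = (1/(j+1)) C(2j, j) (Catalan numbers) and ∫ x^{2j+1} ρ_sc = 0 (odd monomials vanish by symmetry):
  i = 0 (even): a_0 · C_{0} = -5 · 1 = -5
  i = 1 (odd): ∫ x^1 ρ_sc = 0 (vanishes)
  i = 2 (even): a_2 · C_{1} = 3 · 1 = 3
  i = 3 (odd): ∫ x^3 ρ_sc = 0 (vanishes)
  i = 4 (even): a_4 · C_{2} = -1 · 2 = -2
  i = 5 (odd): ∫ x^5 ρ_sc = 0 (vanishes)

Summing the contributions: ∫_{−2}^{2} p(x) ρ_sc(x) dx = (-5) + 3 + (-2) = -4.


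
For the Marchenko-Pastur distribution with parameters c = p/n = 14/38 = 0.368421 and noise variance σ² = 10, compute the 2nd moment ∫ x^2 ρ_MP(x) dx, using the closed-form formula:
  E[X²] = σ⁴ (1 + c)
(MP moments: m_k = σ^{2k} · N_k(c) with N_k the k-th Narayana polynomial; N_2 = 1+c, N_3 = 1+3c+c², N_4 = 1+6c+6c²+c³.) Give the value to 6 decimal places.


E[X²] = σ⁴ (1 + c) (second MP moment). With σ² = 10 (so σ⁴ = 100) and c = 14/38 = 0.368421: E[X²] = 100 · (1 + 0.368421) = 100 · 1.368421.

So E[X^2] = 136.842105.


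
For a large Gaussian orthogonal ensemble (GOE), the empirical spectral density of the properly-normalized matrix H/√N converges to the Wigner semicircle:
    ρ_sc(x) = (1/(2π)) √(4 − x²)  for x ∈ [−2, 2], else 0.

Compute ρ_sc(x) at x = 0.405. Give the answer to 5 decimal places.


ρ_sc(x) = (1/(2π)) √(4 − x²). With x = 0.405:
  4 − x² = 4 − (0.405)² = 4 − 0.164025 = 3.835975.
  √(4 − x²) = 1.958565.
  1/(2π) = 0.159155.
  ρ_sc(0.405) = 0.159155 · 1.958565 = 0.311715.

Rounded to 5 decimal places: ρ_sc(0.405) ≈ 0.31172.


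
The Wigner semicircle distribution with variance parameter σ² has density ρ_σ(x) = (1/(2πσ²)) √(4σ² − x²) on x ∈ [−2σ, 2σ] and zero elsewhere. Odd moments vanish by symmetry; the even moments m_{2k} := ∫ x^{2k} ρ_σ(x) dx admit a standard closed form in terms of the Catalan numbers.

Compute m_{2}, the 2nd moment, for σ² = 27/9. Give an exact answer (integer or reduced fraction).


By the scaled semicircle moment identity, m_{2k} = σ^{2k} · C_k with k = 1.
C_1 = (1/(k+1)) · C(2k, k) = (1/2) · C(2, 1) = (1/2) · 2 = 1.
σ^{2k} = (σ²)^k = (27/9)^1 = 3.

Therefore m_{2} = σ^{2} · C_1 = 3 · 1 = 3.


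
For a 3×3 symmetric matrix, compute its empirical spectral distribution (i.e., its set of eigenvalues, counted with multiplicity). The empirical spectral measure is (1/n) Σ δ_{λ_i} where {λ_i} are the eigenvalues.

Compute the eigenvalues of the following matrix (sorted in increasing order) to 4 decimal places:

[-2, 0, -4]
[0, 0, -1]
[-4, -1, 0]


Since M is real symmetric, all three eigenvalues are real; they are the roots of det(λI − M) = λ³ − (tr M) λ² + s λ − det M, where s is the sum of the principal 2×2 minors.
tr M = -2 + 0 + 0 = -2.
s = ((-2)·0 − 0²) + ((-2)·0 − (-4)²) + (0·0 − (-1)²) = 0 + (-16) + (-1) = -17.
det M (expand along row 1) = (-2)·(-1) − 0·(-4) + (-4)·0 = 2.
Characteristic polynomial: λ³ + 2λ² − 17λ − 2 = 0.
Substitute λ = y + (tr M)/3 = y − 0.666667 to remove the quadratic term: y³ + p·y + q = 0 with p = s − (tr M)²/3 = -18.333333 and q = −2(tr M)³/27 + (tr M)·s/3 − det M = 9.925926.
Three real roots ⇒ use the trigonometric (Viète) form: r = 2√(−p/3) = 4.944132, φ = arccos(3q/(p·r)) = arccos(-0.328519) = 1.905532 rad.
y_k = r·cos(φ/3 − 2πk/3) for k = 0, 1, 2 gives y = 3.979861, 0.550515, -4.530376.
λ_k = y_k − 0.666667 gives λ = 3.3132, -0.1162, -5.1970 (check: the sum is -2.0000 = tr M).

Eigenvalues sorted in increasing order: [-5.1970, -0.1162, 3.3132].


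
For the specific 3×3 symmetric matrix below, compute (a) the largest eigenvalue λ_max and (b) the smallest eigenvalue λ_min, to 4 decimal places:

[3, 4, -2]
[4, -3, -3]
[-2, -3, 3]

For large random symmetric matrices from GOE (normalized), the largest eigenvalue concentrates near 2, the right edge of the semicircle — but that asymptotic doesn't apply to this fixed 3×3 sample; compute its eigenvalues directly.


Since M is real symmetric, all three eigenvalues are real; they are the roots of det(λI − M) = λ³ − (tr M) λ² + s λ − det M, where s is the sum of the principal 2×2 minors.
tr M = 3 + (-3) + 3 = 3.
s = (3·(-3) − 4²) + (3·3 − (-2)²) + ((-3)·3 − (-3)²) = -25 + 5 + (-18) = -38.
det M (expand along row 1) = 3·(-18) − 4·6 + (-2)·(-18) = -42.
Characteristic polynomial: λ³ − 3λ² − 38λ + 42 = 0.
Substitute λ = y + (tr M)/3 = y + 1.000000 to remove the quadratic term: y³ + p·y + q = 0 with p = s − (tr M)²/3 = -41.000000 and q = −2(tr M)³/27 + (tr M)·s/3 − det M = 2.000000.
Three real roots ⇒ use the trigonometric (Viète) form: r = 2√(−p/3) = 7.393691, φ = arccos(3q/(p·r)) = arccos(-0.019793) = 1.590590 rad.
y_k = r·cos(φ/3 − 2πk/3) for k = 0, 1, 2 gives y = 6.378593, 0.048783, -6.427377.
λ_k = y_k + 1.000000 gives λ = 7.3786, 1.0488, -5.4274 (check: the sum is 3.0000 = tr M).

Hence λ_max = 7.3786 and λ_min = -5.4274.


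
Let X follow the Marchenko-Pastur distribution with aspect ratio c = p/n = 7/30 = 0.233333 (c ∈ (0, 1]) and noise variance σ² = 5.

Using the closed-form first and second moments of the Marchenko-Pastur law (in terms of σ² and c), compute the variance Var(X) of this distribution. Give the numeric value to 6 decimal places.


Recall the MP moments m_1 = E[X] = σ² and m_2 = E[X²] = σ⁴ (1 + c).
m_1 = E[X] = σ² = 5, so m_1² = 25.
m_2 = E[X²] = σ⁴ (1 + c) = 25 · (1 + 0.233333) = 25 · 1.233333 = 30.833333.
(Note m_2 − m_1² simplifies to c · σ⁴ = 0.233333 · 25.)

Var(X) = m_2 − m_1² = 30.833333 − 25 = 5.833333.


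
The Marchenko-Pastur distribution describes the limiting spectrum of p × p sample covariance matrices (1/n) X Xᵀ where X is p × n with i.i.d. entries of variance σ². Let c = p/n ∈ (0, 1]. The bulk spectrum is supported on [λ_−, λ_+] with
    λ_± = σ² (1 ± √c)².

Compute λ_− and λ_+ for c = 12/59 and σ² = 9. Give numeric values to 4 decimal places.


c = 12/59 = 0.203390; √c = 0.450988.
λ_− = σ² (1 − √c)² = 9 · (1 − 0.450988)² = 9 · (0.549012)² = 2.712731.
λ_+ = σ² (1 + √c)² = 9 · (1 + 0.450988)² = 9 · (1.450988)² = 18.948286.

Rounded to 4 decimal places: λ_− ≈ 2.7127, λ_+ ≈ 18.9483.


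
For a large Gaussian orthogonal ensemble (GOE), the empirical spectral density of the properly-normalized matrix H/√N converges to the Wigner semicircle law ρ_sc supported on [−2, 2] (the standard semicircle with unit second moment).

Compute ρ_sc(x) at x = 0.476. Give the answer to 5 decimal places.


ρ_sc(x) = (1/(2π)) √(4 − x²). With x = 0.476:
  4 − x² = 4 − (0.476)² = 4 − 0.226576 = 3.773424.
  √(4 − x²) = 1.942530.
  1/(2π) = 0.159155.
  ρ_sc(0.476) = 0.159155 · 1.942530 = 0.309163.

Rounded to 5 decimal places: ρ_sc(0.476) ≈ 0.30916.


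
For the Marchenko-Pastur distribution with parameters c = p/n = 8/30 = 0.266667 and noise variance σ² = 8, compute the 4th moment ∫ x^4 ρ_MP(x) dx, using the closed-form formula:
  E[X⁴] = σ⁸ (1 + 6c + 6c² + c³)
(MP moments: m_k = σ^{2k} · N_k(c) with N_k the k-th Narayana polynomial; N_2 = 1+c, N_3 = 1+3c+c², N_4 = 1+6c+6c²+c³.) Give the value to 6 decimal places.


E[X⁴] = σ⁸ (1 + 6c + 6c² + c³) (fourth MP moment). With σ² = 8 (so σ⁸ = 4096) and c = 8/30 = 0.266667: E[X⁴] = 4096 · (1 + 6·0.266667 + 6·(0.266667)² + (0.266667)³) = 4096 · 3.045630.

So E[X^4] = 12474.898963.


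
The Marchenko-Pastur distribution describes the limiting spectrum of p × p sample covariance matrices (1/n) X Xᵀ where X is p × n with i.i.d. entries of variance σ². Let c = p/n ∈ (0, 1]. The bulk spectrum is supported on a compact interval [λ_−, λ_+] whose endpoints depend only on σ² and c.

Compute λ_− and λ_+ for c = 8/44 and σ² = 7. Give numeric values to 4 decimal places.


c = 8/44 = 0.181818; √c = 0.426401.
λ_− = σ² (1 − √c)² = 7 · (1 − 0.426401)² = 7 · (0.573599)² = 2.303107.
λ_+ = σ² (1 + √c)² = 7 · (1 + 0.426401)² = 7 · (1.426401)² = 14.242347.

Rounded to 4 decimal places: λ_− ≈ 2.3031, λ_+ ≈ 14.2423.


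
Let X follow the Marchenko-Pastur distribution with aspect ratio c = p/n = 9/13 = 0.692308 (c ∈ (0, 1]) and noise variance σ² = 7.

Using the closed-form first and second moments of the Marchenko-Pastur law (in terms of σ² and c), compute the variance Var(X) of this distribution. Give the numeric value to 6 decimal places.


Recall the MP moments m_1 = E[X] = σ² and m_2 = E[X²] = σ⁴ (1 + c).
m_1 = E[X] = σ² = 7, so m_1² = 49.
m_2 = E[X²] = σ⁴ (1 + c) = 49 · (1 + 0.692308) = 49 · 1.692308 = 82.923077.
(Note m_2 − m_1² simplifies to c · σ⁴ = 0.692308 · 49.)

Var(X) = m_2 − m_1² = 82.923077 − 49 = 33.923077.


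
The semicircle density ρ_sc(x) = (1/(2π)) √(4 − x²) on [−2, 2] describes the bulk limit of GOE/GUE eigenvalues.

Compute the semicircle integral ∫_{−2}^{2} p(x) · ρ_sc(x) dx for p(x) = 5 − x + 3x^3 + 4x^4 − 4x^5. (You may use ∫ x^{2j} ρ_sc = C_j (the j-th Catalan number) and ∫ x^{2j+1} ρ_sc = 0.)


Write p(x) = Σ a_i x^i, split into monomials and integrate each against ρ_sc separately.
Using ∫ x^{2j} ρ_sc = C_j = (1/(j+1)) C(2j, j) (Catalan numbers) and ∫ x^{2j+1} ρ_sc = 0 (odd monomials vanish by symmetry):
  i = 0 (even): a_0 · C_{0} = 5 · 1 = 5
  i = 1 (odd): ∫ x^1 ρ_sc = 0 (vanishes)
  i = 3 (odd): ∫ x^3 ρ_sc = 0 (vanishes)
  i = 4 (even): a_4 · C_{2} = 4 · 2 = 8
  i = 5 (odd): ∫ x^5 ρ_sc = 0 (vanishes)

Summing the contributions: ∫_{−2}^{2} p(x) ρ_sc(x) dx = 5 + 8 = 13.


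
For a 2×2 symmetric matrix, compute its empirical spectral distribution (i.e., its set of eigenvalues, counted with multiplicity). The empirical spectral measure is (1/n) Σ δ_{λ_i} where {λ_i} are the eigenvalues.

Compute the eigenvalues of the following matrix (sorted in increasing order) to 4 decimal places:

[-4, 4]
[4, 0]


Since M is real symmetric, both eigenvalues are real; they are the roots of det(λI − M) = λ² − (tr M) λ + det M.
tr M = -4 + 0 = -4.
det M = (-4)·0 − 4² = 0 − 16 = -16.
Characteristic polynomial: λ² + 4λ − 16 = 0.
Discriminant Δ = (tr M)² − 4·det M = 16 − (-64) = 80; √Δ = 8.944272.
λ = (tr M ± √Δ)/2 = (-4 ± 8.944272)/2, giving (tr M − √Δ)/2 = -6.4721 and (tr M + √Δ)/2 = 2.4721.

Eigenvalues sorted in increasing order: [-6.4721, 2.4721].


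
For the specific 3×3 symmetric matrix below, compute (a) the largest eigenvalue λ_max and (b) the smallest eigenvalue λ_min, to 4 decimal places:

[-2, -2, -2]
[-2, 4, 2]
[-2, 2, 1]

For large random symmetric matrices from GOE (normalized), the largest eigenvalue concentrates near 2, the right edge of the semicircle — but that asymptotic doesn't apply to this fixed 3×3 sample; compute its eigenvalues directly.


Since M is real symmetric, all three eigenvalues are real; they are the roots of det(λI − M) = λ³ − (tr M) λ² + s λ − det M, where s is the sum of the principal 2×2 minors.
tr M = -2 + 4 + 1 = 3.
s = ((-2)·4 − (-2)²) + ((-2)·1 − (-2)²) + (4·1 − 2²) = -12 + (-6) + 0 = -18.
det M (expand along row 1) = (-2)·0 − (-2)·2 + (-2)·4 = -4.
Characteristic polynomial: λ³ − 3λ² − 18λ + 4 = 0.
Substitute λ = y + (tr M)/3 = y + 1.000000 to remove the quadratic term: y³ + p·y + q = 0 with p = s − (tr M)²/3 = -21.000000 and q = −2(tr M)³/27 + (tr M)·s/3 − det M = -16.000000.
Three real roots ⇒ use the trigonometric (Viète) form: r = 2√(−p/3) = 5.291503, φ = arccos(3q/(p·r)) = arccos(0.431959) = 1.124132 rad.
y_k = r·cos(φ/3 − 2πk/3) for k = 0, 1, 2 gives y = 4.924344, -0.784934, -4.139410.
λ_k = y_k + 1.000000 gives λ = 5.9243, 0.2151, -3.1394 (check: the sum is 3.0000 = tr M).

Hence λ_max = 5.9243 and λ_min = -3.1394.


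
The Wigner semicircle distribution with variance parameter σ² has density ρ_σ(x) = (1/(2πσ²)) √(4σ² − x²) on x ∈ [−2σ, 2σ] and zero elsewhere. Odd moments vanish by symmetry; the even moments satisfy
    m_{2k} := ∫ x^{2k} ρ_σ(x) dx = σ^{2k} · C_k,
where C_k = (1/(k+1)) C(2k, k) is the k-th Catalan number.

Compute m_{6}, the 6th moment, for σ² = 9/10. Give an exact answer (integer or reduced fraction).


By the scaled semicircle moment identity, m_{2k} = σ^{2k} · C_k with k = 3.
C_3 = (1/(k+1)) · C(2k, k) = (1/4) · C(6, 3) = (1/4) · 20 = 5.
σ^{2k} = (σ²)^k = (9/10)^3 = 729/1000.

Therefore m_{6} = σ^{6} · C_3 = (729/1000) · 5 = 729/200.


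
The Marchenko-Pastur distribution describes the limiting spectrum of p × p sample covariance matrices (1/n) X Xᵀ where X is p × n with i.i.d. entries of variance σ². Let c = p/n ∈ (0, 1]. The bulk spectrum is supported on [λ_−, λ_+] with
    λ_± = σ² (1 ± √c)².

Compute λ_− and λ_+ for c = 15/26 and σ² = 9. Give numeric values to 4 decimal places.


c = 15/26 = 0.576923; √c = 0.759555.
λ_− = σ² (1 − √c)² = 9 · (1 − 0.759555)² = 9 · (0.240445)² = 0.520326.
λ_+ = σ² (1 + √c)² = 9 · (1 + 0.759555)² = 9 · (1.759555)² = 27.864289.

Rounded to 4 decimal places: λ_− ≈ 0.5203, λ_+ ≈ 27.8643.


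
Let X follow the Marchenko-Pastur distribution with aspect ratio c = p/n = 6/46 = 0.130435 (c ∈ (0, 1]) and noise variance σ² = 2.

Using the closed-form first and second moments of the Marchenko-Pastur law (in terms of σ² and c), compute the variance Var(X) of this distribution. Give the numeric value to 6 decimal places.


Recall the MP moments m_1 = E[X] = σ² and m_2 = E[X²] = σ⁴ (1 + c).
m_1 = E[X] = σ² = 2, so m_1² = 4.
m_2 = E[X²] = σ⁴ (1 + c) = 4 · (1 + 0.130435) = 4 · 1.130435 = 4.521739.
(Note m_2 − m_1² simplifies to c · σ⁴ = 0.130435 · 4.)

Var(X) = m_2 − m_1² = 4.521739 − 4 = 0.521739.


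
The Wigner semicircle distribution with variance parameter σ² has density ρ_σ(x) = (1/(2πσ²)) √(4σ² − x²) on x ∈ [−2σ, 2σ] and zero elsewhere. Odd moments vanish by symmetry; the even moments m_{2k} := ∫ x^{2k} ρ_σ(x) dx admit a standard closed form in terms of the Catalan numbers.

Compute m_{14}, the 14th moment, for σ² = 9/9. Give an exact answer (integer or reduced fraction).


By the scaled semicircle moment identity, m_{2k} = σ^{2k} · C_k with k = 7.
C_7 = (1/(k+1)) · C(2k, k) = (1/8) · C(14, 7) = (1/8) · 3432 = 429.
σ^{2k} = (σ²)^k = (9/9)^7 = 1.

Therefore m_{14} = σ^{14} · C_7 = 1 · 429 = 429.


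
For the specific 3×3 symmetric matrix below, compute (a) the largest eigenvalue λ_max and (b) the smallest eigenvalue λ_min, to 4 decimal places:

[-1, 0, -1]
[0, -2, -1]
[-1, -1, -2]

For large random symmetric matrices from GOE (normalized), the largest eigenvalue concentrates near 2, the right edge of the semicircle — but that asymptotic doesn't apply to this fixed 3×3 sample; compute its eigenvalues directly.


Since M is real symmetric, all three eigenvalues are real; they are the roots of det(λI − M) = λ³ − (tr M) λ² + s λ − det M, where s is the sum of the principal 2×2 minors.
tr M = -1 + (-2) + (-2) = -5.
s = ((-1)·(-2) − 0²) + ((-1)·(-2) − (-1)²) + ((-2)·(-2) − (-1)²) = 2 + 1 + 3 = 6.
det M (expand along row 1) = (-1)·3 − 0·(-1) + (-1)·(-2) = -1.
Characteristic polynomial: λ³ + 5λ² + 6λ + 1 = 0.
Substitute λ = y + (tr M)/3 = y − 1.666667 to remove the quadratic term: y³ + p·y + q = 0 with p = s − (tr M)²/3 = -2.333333 and q = −2(tr M)³/27 + (tr M)·s/3 − det M = 0.259259.
Three real roots ⇒ use the trigonometric (Viète) form: r = 2√(−p/3) = 1.763834, φ = arccos(3q/(p·r)) = arccos(-0.188982) = 1.760922 rad.
y_k = r·cos(φ/3 − 2πk/3) for k = 0, 1, 2 gives y = 1.468604, 0.111709, -1.580313.
λ_k = y_k − 1.666667 gives λ = -0.1981, -1.5550, -3.2470 (check: the sum is -5.0000 = tr M).

Hence λ_max = -0.1981 and λ_min = -3.2470.


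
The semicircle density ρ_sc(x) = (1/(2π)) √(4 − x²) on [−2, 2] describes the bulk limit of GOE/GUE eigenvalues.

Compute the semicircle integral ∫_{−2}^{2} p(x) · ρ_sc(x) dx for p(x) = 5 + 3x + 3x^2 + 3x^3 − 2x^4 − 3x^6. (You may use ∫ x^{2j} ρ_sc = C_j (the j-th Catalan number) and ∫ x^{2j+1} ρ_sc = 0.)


Write p(x) = Σ a_i x^i, split into monomials and integrate each against ρ_sc separately.
Using ∫ x^{2j} ρ_sc = C_j = (1/(j+1)) C(2j, j) (Catalan numbers) and ∫ x^{2j+1} ρ_sc = 0 (odd monomials vanish by symmetry):
  i = 0 (even): a_0 · C_{0} = 5 · 1 = 5
  i = 1 (odd): ∫ x^1 ρ_sc = 0 (vanishes)
  i = 2 (even): a_2 · C_{1} = 3 · 1 = 3
  i = 3 (odd): ∫ x^3 ρ_sc = 0 (vanishes)
  i = 4 (even): a_4 · C_{2} = -2 · 2 = -4
  i = 6 (even): a_6 · C_{3} = -3 · 5 = -15

Summing the contributions: ∫_{−2}^{2} p(x) ρ_sc(x) dx = 5 + 3 + (-4) + (-15) = -11.


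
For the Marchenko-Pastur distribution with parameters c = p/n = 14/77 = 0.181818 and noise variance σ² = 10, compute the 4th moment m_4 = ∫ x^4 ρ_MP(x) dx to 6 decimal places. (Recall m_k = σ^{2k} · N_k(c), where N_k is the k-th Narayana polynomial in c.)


E[X⁴] = σ⁸ (1 + 6c + 6c² + c³) (fourth MP moment). With σ² = 10 (so σ⁸ = 10000) and c = 14/77 = 0.181818: E[X⁴] = 10000 · (1 + 6·0.181818 + 6·(0.181818)² + (0.181818)³) = 10000 · 2.295267.

So E[X^4] = 22952.667168.


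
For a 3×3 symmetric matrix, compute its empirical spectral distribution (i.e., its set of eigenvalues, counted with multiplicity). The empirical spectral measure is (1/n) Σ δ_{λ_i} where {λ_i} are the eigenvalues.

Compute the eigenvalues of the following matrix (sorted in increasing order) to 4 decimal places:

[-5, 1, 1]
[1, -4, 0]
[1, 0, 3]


Since M is real symmetric, all three eigenvalues are real; they are the roots of det(λI − M) = λ³ − (tr M) λ² + s λ − det M, where s is the sum of the principal 2×2 minors.
tr M = -5 + (-4) + 3 = -6.
s = ((-5)·(-4) − 1²) + ((-5)·3 − 1²) + ((-4)·3 − 0²) = 19 + (-16) + (-12) = -9.
det M (expand along row 1) = (-5)·(-12) − 1·3 + 1·4 = 61.
Characteristic polynomial: λ³ + 6λ² − 9λ − 61 = 0.
Substitute λ = y + (tr M)/3 = y − 2.000000 to remove the quadratic term: y³ + p·y + q = 0 with p = s − (tr M)²/3 = -21.000000 and q = −2(tr M)³/27 + (tr M)·s/3 − det M = -27.000000.
Three real roots ⇒ use the trigonometric (Viète) form: r = 2√(−p/3) = 5.291503, φ = arccos(3q/(p·r)) = arccos(0.728931) = 0.754036 rad.
y_k = r·cos(φ/3 − 2πk/3) for k = 0, 1, 2 gives y = 5.125237, -1.422898, -3.702339.
λ_k = y_k − 2.000000 gives λ = 3.1252, -3.4229, -5.7023 (check: the sum is -6.0000 = tr M).

Eigenvalues sorted in increasing order: [-5.7023, -3.4229, 3.1252].


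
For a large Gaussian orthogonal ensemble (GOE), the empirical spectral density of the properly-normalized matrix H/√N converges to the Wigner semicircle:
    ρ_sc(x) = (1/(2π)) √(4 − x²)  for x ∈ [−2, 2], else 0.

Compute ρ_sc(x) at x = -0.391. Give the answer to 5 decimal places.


ρ_sc(x) = (1/(2π)) √(4 − x²). With x = -0.391:
  4 − x² = 4 − (-0.391)² = 4 − 0.152881 = 3.847119.
  √(4 − x²) = 1.961407.
  1/(2π) = 0.159155.
  ρ_sc(-0.391) = 0.159155 · 1.961407 = 0.312168.

Rounded to 5 decimal places: ρ_sc(-0.391) ≈ 0.31217.


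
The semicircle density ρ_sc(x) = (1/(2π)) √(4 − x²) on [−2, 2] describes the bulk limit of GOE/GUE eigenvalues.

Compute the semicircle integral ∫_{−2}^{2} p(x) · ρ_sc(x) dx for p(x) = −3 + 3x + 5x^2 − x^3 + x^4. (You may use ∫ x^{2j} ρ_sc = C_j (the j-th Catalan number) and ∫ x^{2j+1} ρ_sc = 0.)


Write p(x) = Σ a_i x^i, split into monomials and integrate each against ρ_sc separately.
Using ∫ x^{2j} ρ_sc = C_j = (1/(j+1)) C(2j, j) (Catalan numbers) and ∫ x^{2j+1} ρ_sc = 0 (odd monomials vanish by symmetry):
  i = 0 (even): a_0 · C_{0} = -3 · 1 = -3
  i = 1 (odd): ∫ x^1 ρ_sc = 0 (vanishes)
  i = 2 (even): a_2 · C_{1} = 5 · 1 = 5
  i = 3 (odd): ∫ x^3 ρ_sc = 0 (vanishes)
  i = 4 (even): a_4 · C_{2} = 1 · 2 = 2

Summing the contributions: ∫_{−2}^{2} p(x) ρ_sc(x) dx = (-3) + 5 + 2 = 4.


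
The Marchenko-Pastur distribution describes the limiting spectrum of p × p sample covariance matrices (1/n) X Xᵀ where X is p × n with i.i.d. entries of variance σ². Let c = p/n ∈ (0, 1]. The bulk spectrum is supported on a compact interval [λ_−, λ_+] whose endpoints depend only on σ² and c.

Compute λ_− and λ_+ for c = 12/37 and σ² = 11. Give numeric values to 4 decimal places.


c = 12/37 = 0.324324; √c = 0.569495.
λ_− = σ² (1 − √c)² = 11 · (1 − 0.569495)² = 11 · (0.430505)² = 2.038682.
λ_+ = σ² (1 + √c)² = 11 · (1 + 0.569495)² = 11 · (1.569495)² = 27.096453.

Rounded to 4 decimal places: λ_− ≈ 2.0387, λ_+ ≈ 27.0965.


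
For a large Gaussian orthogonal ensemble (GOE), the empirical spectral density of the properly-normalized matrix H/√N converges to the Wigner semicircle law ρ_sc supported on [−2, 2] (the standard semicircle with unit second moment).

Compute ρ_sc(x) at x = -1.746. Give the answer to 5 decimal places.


ρ_sc(x) = (1/(2π)) √(4 − x²). With x = -1.746:
  4 − x² = 4 − (-1.746)² = 4 − 3.048516 = 0.951484.
  √(4 − x²) = 0.975440.
  1/(2π) = 0.159155.
  ρ_sc(-1.746) = 0.159155 · 0.975440 = 0.155246.

Rounded to 5 decimal places: ρ_sc(-1.746) ≈ 0.15525.


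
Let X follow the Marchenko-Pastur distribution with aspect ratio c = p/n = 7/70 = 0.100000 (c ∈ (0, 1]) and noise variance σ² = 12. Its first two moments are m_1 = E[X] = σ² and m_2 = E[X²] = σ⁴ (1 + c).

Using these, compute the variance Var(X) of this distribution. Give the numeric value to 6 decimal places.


m_1 = E[X] = σ² = 12, so m_1² = 144.
m_2 = E[X²] = σ⁴ (1 + c) = 144 · (1 + 0.100000) = 144 · 1.100000 = 158.400000.
(Note m_2 − m_1² simplifies to c · σ⁴ = 0.100000 · 144.)

Var(X) = m_2 − m_1² = 158.400000 − 144 = 14.400000.


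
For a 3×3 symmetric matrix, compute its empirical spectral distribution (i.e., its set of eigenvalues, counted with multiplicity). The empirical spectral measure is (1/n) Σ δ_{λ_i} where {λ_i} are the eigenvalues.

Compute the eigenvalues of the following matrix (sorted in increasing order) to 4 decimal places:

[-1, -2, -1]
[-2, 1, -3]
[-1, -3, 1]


Since M is real symmetric, all three eigenvalues are real; they are the roots of det(λI − M) = λ³ − (tr M) λ² + s λ − det M, where s is the sum of the principal 2×2 minors.
tr M = -1 + 1 + 1 = 1.
s = ((-1)·1 − (-2)²) + ((-1)·1 − (-1)²) + (1·1 − (-3)²) = -5 + (-2) + (-8) = -15.
det M (expand along row 1) = (-1)·(-8) − (-2)·(-5) + (-1)·7 = -9.
Characteristic polynomial: λ³ − λ² − 15λ + 9 = 0.
Substitute λ = y + (tr M)/3 = y + 0.333333 to remove the quadratic term: y³ + p·y + q = 0 with p = s − (tr M)²/3 = -15.333333 and q = −2(tr M)³/27 + (tr M)·s/3 − det M = 3.925926.
Three real roots ⇒ use the trigonometric (Viète) form: r = 2√(−p/3) = 4.521553, φ = arccos(3q/(p·r)) = arccos(-0.169879) = 1.741503 rad.
y_k = r·cos(φ/3 − 2πk/3) for k = 0, 1, 2 gives y = 3.780869, 0.257148, -4.038016.
λ_k = y_k + 0.333333 gives λ = 4.1142, 0.5905, -3.7047 (check: the sum is 1.0000 = tr M).

Eigenvalues sorted in increasing order: [-3.7047, 0.5905, 4.1142].
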